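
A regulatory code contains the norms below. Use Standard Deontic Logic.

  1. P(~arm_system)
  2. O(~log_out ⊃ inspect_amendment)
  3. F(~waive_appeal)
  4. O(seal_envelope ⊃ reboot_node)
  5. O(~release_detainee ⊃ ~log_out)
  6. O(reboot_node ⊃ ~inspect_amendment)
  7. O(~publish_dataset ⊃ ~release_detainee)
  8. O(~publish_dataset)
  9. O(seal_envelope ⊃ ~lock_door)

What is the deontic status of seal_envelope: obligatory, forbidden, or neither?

Forbidden

Premise 8 states O(~publish_dataset) outright.
Applying K to premise 7 (O(~publish_dataset ⊃ ~release_detainee)) and O(~publish_dataset) yields O(~release_detainee).
Applying K to premise 5 (O(~release_detainee ⊃ ~log_out)) and O(~release_detainee) yields O(~log_out).
From O(~log_out) and premise 2, O(~log_out ⊃ inspect_amendment), we obtain O(inspect_amendment).
Premise 6 is O(reboot_node ⊃ ~inspect_amendment); contrapositively O(inspect_amendment ⊃ ~reboot_node). Since O(inspect_amendment) holds, K gives O(~reboot_node).
Premise 4 is O(seal_envelope ⊃ reboot_node); contrapositively O(~reboot_node ⊃ ~seal_envelope). Since O(~reboot_node) holds, K gives O(~seal_envelope).
Premises 1, 3, 9 do not contribute to this derivation.
Thus O(~seal_envelope), which is F(seal_envelope): seal_envelope is forbidden.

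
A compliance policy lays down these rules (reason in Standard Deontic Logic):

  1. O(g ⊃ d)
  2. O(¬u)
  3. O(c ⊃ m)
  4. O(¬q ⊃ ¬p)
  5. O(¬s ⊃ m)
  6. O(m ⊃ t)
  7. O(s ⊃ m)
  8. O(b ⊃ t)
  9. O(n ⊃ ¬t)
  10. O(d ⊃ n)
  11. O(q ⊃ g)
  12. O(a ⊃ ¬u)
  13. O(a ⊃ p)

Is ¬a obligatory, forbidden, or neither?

Obligatory

Premises 7 and 5 cover both cases: O(s ⊃ m) and O(¬s ⊃ m). Since s ∨ ¬s is a tautology, O(m) follows.
Applying K to premise 6 (O(m ⊃ t)) and O(m) yields O(t).
Premise 9, O(n ⊃ ¬t), contraposes to O(t ⊃ ¬n); with O(t) we get O(¬n).
Premise 10 is O(d ⊃ n); contrapositively O(¬n ⊃ ¬d). Since O(¬n) holds, K gives O(¬d).
Premise 1, O(g ⊃ d), contraposes to O(¬d ⊃ ¬g); with O(¬d) we get O(¬g).
Premise 11 is O(q ⊃ g); contrapositively O(¬g ⊃ ¬q). Since O(¬g) holds, K gives O(¬q).
Premise 4 is O(¬q ⊃ ¬p); since O(¬q), deontic closure gives O(¬p).
The contrapositive of premise 13 (O(a ⊃ p)) is O(¬p ⊃ ¬a), and O(¬p) is already established, so O(¬a).
Premises 2, 3, 8, 12 do not contribute to this derivation.
Hence ¬a is obligatory.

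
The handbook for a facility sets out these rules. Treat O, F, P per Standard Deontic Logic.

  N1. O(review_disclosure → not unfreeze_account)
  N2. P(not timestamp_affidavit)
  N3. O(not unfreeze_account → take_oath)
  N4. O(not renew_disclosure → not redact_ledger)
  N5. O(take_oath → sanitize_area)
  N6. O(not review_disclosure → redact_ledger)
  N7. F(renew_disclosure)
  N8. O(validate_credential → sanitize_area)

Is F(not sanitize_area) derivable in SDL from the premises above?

Yes

F(renew_disclosure) at premise 7 means O(not renew_disclosure).
From O(not renew_disclosure) and premise 4, O(not renew_disclosure → not redact_ledger), we obtain O(not redact_ledger).
Premise 6 is O(not review_disclosure → redact_ledger); contrapositively O(not redact_ledger → review_disclosure). Since O(not redact_ledger) holds, K gives O(review_disclosure).
From O(review_disclosure) and premise 1, O(review_disclosure → not unfreeze_account), we obtain O(not unfreeze_account).
Applying K to premise 3 (O(not unfreeze_account → take_oath)) and O(not unfreeze_account) yields O(take_oath).
With premise 5, O(take_oath → sanitize_area), the K-axiom yields O(sanitize_area).
Premises 2, 8 do not contribute to this derivation.
So O(sanitize_area) holds, i.e. F(not sanitize_area). The claim follows.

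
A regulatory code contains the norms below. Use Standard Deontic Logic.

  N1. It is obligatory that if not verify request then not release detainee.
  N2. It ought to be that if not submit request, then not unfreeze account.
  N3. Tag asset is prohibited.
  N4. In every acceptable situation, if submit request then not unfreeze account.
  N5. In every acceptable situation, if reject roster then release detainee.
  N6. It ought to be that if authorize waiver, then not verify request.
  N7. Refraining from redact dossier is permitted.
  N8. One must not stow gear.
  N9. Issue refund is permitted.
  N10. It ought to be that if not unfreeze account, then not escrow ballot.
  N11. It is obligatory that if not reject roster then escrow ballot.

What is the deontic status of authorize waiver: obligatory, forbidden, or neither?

Forbidden

Premises 4 and 2 are O(submit_request → ¬unfreeze_account) and O(¬submit_request → ¬unfreeze_account); every ideal world satisfies submit_request or ¬submit_request, so in either case ¬unfreeze_account holds — hence O(¬unfreeze_account).
Premise 10 is O(¬unfreeze_account → ¬escrow_ballot); since O(¬unfreeze_account), deontic closure gives O(¬escrow_ballot).
The contrapositive of premise 11 (O(¬reject_roster → escrow_ballot)) is O(¬escrow_ballot → reject_roster), and O(¬escrow_ballot) is already established, so O(reject_roster).
From O(reject_roster) and premise 5, O(reject_roster → release_detainee), we obtain O(release_detainee).
Premise 1 is O(¬verify_request → ¬release_detainee); contrapositively O(release_detainee → verify_request). Since O(release_detainee) holds, K gives O(verify_request).
Premise 6, O(authorize_waiver → ¬verify_request), contraposes to O(verify_request → ¬authorize_waiver); with O(verify_request) we get O(¬authorize_waiver).
Premises 3, 7, 8, 9 do not contribute to this derivation.
Thus O(¬authorize_waiver), which is F(authorize_waiver): authorize_waiver is forbidden.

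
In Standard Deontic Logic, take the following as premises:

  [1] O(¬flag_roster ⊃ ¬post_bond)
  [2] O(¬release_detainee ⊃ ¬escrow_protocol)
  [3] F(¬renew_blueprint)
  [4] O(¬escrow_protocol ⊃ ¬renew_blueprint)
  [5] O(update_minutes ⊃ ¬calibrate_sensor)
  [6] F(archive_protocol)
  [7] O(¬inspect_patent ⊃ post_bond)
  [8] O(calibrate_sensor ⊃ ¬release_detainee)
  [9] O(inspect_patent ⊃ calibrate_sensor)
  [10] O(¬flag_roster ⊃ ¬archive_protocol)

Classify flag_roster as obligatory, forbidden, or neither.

F(¬renew_blueprint) at premise 3 means O(renew_blueprint).
The contrapositive of premise 4 (O(¬escrow_protocol ⊃ ¬renew_blueprint)) is O(renew_blueprint ⊃ escrow_protocol), and O(renew_blueprint) is already established, so O(escrow_protocol).
Premise 2, O(¬release_detainee ⊃ ¬escrow_protocol), contraposes to O(escrow_protocol ⊃ release_detainee); with O(escrow_protocol) we get O(release_detainee).
Premise 8 is O(calibrate_sensor ⊃ ¬release_detainee); contrapositively O(release_detainee ⊃ ¬calibrate_sensor). Since O(release_detainee) holds, K gives O(¬calibrate_sensor).
The contrapositive of premise 9 (O(inspect_patent ⊃ calibrate_sensor)) is O(¬calibrate_sensor ⊃ ¬inspect_patent), and O(¬calibrate_sensor) is already established, so O(¬inspect_patent).
Applying K to premise 7 (O(¬inspect_patent ⊃ post_bond)) and O(¬inspect_patent) yields O(post_bond).
Premise 1 is O(¬flag_roster ⊃ ¬post_bond); contrapositively O(post_bond ⊃ flag_roster). Since O(post_bond) holds, K gives O(flag_roster).
Premises 5, 6, 10 do not contribute to this derivation.
Hence flag_roster is obligatory.

Obligatory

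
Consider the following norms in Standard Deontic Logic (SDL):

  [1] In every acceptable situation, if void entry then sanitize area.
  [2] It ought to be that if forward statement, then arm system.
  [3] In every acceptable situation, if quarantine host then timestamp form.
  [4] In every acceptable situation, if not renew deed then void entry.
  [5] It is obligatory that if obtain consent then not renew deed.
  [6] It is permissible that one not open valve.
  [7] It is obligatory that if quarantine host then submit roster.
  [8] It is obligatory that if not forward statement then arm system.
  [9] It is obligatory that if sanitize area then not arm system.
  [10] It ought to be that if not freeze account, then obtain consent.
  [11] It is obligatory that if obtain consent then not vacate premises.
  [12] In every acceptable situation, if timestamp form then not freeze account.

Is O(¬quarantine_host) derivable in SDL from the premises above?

Premises 8 and 2 cover both cases: O(¬forward_statement → arm_system) and O(forward_statement → arm_system). Since ¬forward_statement ∨ forward_statement is a tautology, O(arm_system) follows.
The contrapositive of premise 9 (O(sanitize_area → ¬arm_system)) is O(arm_system → ¬sanitize_area), and O(arm_system) is already established, so O(¬sanitize_area).
Premise 1, O(void_entry → sanitize_area), contraposes to O(¬sanitize_area → ¬void_entry); with O(¬sanitize_area) we get O(¬void_entry).
Premise 4, O(¬renew_deed → void_entry), contraposes to O(¬void_entry → renew_deed); with O(¬void_entry) we get O(renew_deed).
Premise 5, O(obtain_consent → ¬renew_deed), contraposes to O(renew_deed → ¬obtain_consent); with O(renew_deed) we get O(¬obtain_consent).
Premise 10 is O(¬freeze_account → obtain_consent); contrapositively O(¬obtain_consent → freeze_account). Since O(¬obtain_consent) holds, K gives O(freeze_account).
Premise 12 is O(timestamp_form → ¬freeze_account); contrapositively O(freeze_account → ¬timestamp_form). Since O(freeze_account) holds, K gives O(¬timestamp_form).
Premise 3, O(quarantine_host → timestamp_form), contraposes to O(¬timestamp_form → ¬quarantine_host); with O(¬timestamp_form) we get O(¬quarantine_host).
Premises 6, 7, 11 do not contribute to this derivation.
So O(¬quarantine_host) follows.

Yes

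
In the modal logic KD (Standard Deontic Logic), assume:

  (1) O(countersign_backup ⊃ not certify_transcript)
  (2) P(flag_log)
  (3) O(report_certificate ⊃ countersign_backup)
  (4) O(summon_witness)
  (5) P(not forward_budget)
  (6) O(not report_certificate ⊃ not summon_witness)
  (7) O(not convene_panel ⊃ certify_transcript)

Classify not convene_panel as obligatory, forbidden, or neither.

Forbidden

Premise 4 states O(summon_witness) outright.
Premise 6, O(not report_certificate ⊃ not summon_witness), contraposes to O(summon_witness ⊃ report_certificate); with O(summon_witness) we get O(report_certificate).
With premise 3, O(report_certificate ⊃ countersign_backup), the K-axiom yields O(countersign_backup).
From O(countersign_backup) and premise 1, O(countersign_backup ⊃ not certify_transcript), we obtain O(not certify_transcript).
The contrapositive of premise 7 (O(not convene_panel ⊃ certify_transcript)) is O(not certify_transcript ⊃ convene_panel), and O(not certify_transcript) is already established, so O(convene_panel).
Premises 2, 5 do not contribute to this derivation.
Thus O(convene_panel), which is F(not convene_panel): not convene_panel is forbidden.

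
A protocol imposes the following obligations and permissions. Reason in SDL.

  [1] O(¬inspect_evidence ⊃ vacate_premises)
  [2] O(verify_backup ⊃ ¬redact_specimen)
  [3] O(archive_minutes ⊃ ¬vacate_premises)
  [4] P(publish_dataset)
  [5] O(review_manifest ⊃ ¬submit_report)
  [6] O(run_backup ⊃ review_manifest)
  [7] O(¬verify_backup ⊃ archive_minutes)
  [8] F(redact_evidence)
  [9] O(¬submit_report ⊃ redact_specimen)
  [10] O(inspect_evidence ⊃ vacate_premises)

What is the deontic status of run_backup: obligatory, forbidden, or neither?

Premises 1 and 10 are O(¬inspect_evidence ⊃ vacate_premises) and O(inspect_evidence ⊃ vacate_premises); every ideal world satisfies ¬inspect_evidence or inspect_evidence, so in either case vacate_premises holds — hence O(vacate_premises).
Premise 3, O(archive_minutes ⊃ ¬vacate_premises), contraposes to O(vacate_premises ⊃ ¬archive_minutes); with O(vacate_premises) we get O(¬archive_minutes).
Premise 7 is O(¬verify_backup ⊃ archive_minutes); contrapositively O(¬archive_minutes ⊃ verify_backup). Since O(¬archive_minutes) holds, K gives O(verify_backup).
Premise 2 is O(verify_backup ⊃ ¬redact_specimen); since O(verify_backup), deontic closure gives O(¬redact_specimen).
Premise 9 is O(¬submit_report ⊃ redact_specimen); contrapositively O(¬redact_specimen ⊃ submit_report). Since O(¬redact_specimen) holds, K gives O(submit_report).
Premise 5, O(review_manifest ⊃ ¬submit_report), contraposes to O(submit_report ⊃ ¬review_manifest); with O(submit_report) we get O(¬review_manifest).
The contrapositive of premise 6 (O(run_backup ⊃ review_manifest)) is O(¬review_manifest ⊃ ¬run_backup), and O(¬review_manifest) is already established, so O(¬run_backup).
Premises 4, 8 do not contribute to this derivation.
Thus O(¬run_backup), which is F(run_backup): run_backup is forbidden.

Forbidden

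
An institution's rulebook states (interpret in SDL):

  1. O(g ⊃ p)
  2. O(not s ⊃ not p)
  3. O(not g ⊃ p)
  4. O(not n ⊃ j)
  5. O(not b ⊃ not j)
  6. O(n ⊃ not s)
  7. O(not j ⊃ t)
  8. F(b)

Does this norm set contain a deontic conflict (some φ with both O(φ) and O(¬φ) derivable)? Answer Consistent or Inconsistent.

Premises 1 and 3 are O(g ⊃ p) and O(not g ⊃ p); every ideal world satisfies g or not g, so in either case p holds — hence O(p).
Premise 2 is O(not s ⊃ not p); contrapositively O(p ⊃ s). Since O(p) holds, K gives O(s).
Premise 6 is O(n ⊃ not s); contrapositively O(s ⊃ not n). Since O(s) holds, K gives O(not n).
From O(not n) and premise 4, O(not n ⊃ j), we obtain O(j).
Premise 5 is O(not b ⊃ not j); contrapositively O(j ⊃ b). Since O(j) holds, K gives O(b).
But premise 8, F(b), means O(not b).
We now have both O(b) and O(not b) — b is simultaneously obligatory and forbidden, violating the D-axiom.

Inconsistent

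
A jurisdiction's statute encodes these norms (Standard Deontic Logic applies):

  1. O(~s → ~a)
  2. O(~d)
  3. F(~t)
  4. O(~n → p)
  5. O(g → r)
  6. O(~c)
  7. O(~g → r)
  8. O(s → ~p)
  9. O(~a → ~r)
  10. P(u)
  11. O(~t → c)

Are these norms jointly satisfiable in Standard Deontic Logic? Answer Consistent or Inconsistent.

Consistent

Premise 11 is O(~t → c), but O(~t) is not derivable from the premises, so it does not yield O(c).
So O(c) is not derivable, and the apparent clash with O(~c) does not arise.
A world satisfying every obligation exists (e.g. a=true, c=false, d=false, g=false, n=true, p=false, r=true, s=true, t=true, u=false); no atom is both obligatory and forbidden, so the set is consistent.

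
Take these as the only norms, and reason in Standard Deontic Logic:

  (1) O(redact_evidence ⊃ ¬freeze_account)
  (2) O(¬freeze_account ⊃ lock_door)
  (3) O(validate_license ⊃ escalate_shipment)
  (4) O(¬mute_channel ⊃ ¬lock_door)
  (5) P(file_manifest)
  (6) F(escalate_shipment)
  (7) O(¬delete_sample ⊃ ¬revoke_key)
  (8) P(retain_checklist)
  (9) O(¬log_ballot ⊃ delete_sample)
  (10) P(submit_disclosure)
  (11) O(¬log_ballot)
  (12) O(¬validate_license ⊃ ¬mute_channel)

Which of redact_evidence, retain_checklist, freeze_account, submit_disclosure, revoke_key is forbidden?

Premise 6, F(escalate_shipment), is equivalent to O(¬escalate_shipment).
Premise 3 is O(validate_license ⊃ escalate_shipment); contrapositively O(¬escalate_shipment ⊃ ¬validate_license). Since O(¬escalate_shipment) holds, K gives O(¬validate_license).
From O(¬validate_license) and premise 12, O(¬validate_license ⊃ ¬mute_channel), we obtain O(¬mute_channel).
From O(¬mute_channel) and premise 4, O(¬mute_channel ⊃ ¬lock_door), we obtain O(¬lock_door).
The contrapositive of premise 2 (O(¬freeze_account ⊃ lock_door)) is O(¬lock_door ⊃ freeze_account), and O(¬lock_door) is already established, so O(freeze_account).
The contrapositive of premise 1 (O(redact_evidence ⊃ ¬freeze_account)) is O(freeze_account ⊃ ¬redact_evidence), and O(freeze_account) is already established, so O(¬redact_evidence).
So O(¬redact_evidence) holds, i.e. redact_evidence is forbidden. None of the other listed options is forbidden under the premises.

redact_evidence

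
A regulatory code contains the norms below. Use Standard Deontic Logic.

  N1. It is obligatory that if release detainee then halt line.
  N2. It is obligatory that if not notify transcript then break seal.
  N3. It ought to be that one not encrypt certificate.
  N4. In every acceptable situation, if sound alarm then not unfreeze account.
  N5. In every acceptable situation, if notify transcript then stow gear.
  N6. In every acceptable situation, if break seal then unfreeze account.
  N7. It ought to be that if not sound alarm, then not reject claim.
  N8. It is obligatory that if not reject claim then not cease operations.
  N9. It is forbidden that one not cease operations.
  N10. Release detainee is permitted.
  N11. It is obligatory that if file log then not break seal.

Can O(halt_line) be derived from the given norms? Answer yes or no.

No

Premise 1 is O(release_detainee → halt_line), but O(release_detainee) is not derivable from the premises (the permission P(release_detainee) asserts only ¬O(¬release_detainee), not O(release_detainee)), so it does not yield O(halt_line).
No other premise forces O(halt_line). An ideal world satisfying every premise can still have halt_line false, so O(halt_line) is not derivable.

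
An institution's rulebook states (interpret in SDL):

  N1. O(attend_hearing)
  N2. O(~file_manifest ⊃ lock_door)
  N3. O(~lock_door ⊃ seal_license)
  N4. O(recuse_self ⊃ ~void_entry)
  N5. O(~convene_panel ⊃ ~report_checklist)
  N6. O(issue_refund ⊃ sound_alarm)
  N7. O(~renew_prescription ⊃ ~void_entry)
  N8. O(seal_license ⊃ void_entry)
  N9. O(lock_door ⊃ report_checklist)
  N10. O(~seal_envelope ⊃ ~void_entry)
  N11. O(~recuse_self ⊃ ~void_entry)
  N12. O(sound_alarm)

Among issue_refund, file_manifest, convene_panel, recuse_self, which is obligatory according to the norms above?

By case analysis on ~recuse_self: premise 11 gives O(~recuse_self ⊃ ~void_entry) and premise 4 gives O(recuse_self ⊃ ~void_entry), so O(~void_entry) either way.
The contrapositive of premise 8 (O(seal_license ⊃ void_entry)) is O(~void_entry ⊃ ~seal_license), and O(~void_entry) is already established, so O(~seal_license).
Premise 3 is O(~lock_door ⊃ seal_license); contrapositively O(~seal_license ⊃ lock_door). Since O(~seal_license) holds, K gives O(lock_door).
Applying K to premise 9 (O(lock_door ⊃ report_checklist)) and O(lock_door) yields O(report_checklist).
Premise 5, O(~convene_panel ⊃ ~report_checklist), contraposes to O(report_checklist ⊃ convene_panel); with O(report_checklist) we get O(convene_panel).
So O(convene_panel) holds — convene_panel is obligatory. None of the other listed options is made obligatory by any chain of premises.

convene_panel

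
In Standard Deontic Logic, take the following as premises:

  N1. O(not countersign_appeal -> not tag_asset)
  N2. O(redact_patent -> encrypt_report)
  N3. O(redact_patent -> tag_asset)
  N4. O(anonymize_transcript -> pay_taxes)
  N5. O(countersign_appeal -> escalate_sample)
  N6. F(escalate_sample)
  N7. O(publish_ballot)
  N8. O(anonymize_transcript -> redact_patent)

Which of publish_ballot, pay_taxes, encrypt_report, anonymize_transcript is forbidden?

anonymize_transcript

F(escalate_sample) at premise 6 means O(not escalate_sample).
Premise 5, O(countersign_appeal -> escalate_sample), contraposes to O(not escalate_sample -> not countersign_appeal); with O(not escalate_sample) we get O(not countersign_appeal).
Premise 1 is O(not countersign_appeal -> not tag_asset); since O(not countersign_appeal), deontic closure gives O(not tag_asset).
Premise 3 is O(redact_patent -> tag_asset); contrapositively O(not tag_asset -> not redact_patent). Since O(not tag_asset) holds, K gives O(not redact_patent).
The contrapositive of premise 8 (O(anonymize_transcript -> redact_patent)) is O(not redact_patent -> not anonymize_transcript), and O(not redact_patent) is already established, so O(not anonymize_transcript).
So O(not anonymize_transcript) holds, i.e. anonymize_transcript is forbidden. None of the other listed options is forbidden under the premises.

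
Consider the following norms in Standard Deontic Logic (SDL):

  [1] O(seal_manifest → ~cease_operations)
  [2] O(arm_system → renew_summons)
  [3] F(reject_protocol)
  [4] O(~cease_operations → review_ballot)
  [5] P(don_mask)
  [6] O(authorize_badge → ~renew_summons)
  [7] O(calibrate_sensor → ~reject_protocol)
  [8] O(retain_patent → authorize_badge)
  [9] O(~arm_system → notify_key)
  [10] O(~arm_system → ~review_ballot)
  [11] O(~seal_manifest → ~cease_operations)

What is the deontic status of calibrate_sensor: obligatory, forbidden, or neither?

Neither

Premise 7 is O(calibrate_sensor → ~reject_protocol); even if O(~reject_protocol) held, inferring O(calibrate_sensor) would be affirming the consequent — invalid.
No premise or chain of K-axiom applications forces O(calibrate_sensor), and none forces O(~calibrate_sensor). So calibrate_sensor is neither obligatory nor forbidden under these norms.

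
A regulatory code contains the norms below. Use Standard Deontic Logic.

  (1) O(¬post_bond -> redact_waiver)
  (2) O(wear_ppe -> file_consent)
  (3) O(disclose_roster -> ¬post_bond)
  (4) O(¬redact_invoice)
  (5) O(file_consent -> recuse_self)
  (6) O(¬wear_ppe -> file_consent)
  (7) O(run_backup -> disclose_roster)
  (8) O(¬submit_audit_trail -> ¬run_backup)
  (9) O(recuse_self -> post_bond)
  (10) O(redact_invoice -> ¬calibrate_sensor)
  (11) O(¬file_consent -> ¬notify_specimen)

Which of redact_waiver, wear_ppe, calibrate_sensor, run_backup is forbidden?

run_backup

Premises 2 and 6 cover both cases: O(wear_ppe -> file_consent) and O(¬wear_ppe -> file_consent). Since wear_ppe ∨ ¬wear_ppe is a tautology, O(file_consent) follows.
With premise 5, O(file_consent -> recuse_self), the K-axiom yields O(recuse_self).
Premise 9 is O(recuse_self -> post_bond); since O(recuse_self), deontic closure gives O(post_bond).
The contrapositive of premise 3 (O(disclose_roster -> ¬post_bond)) is O(post_bond -> ¬disclose_roster), and O(post_bond) is already established, so O(¬disclose_roster).
The contrapositive of premise 7 (O(run_backup -> disclose_roster)) is O(¬disclose_roster -> ¬run_backup), and O(¬disclose_roster) is already established, so O(¬run_backup).
So O(¬run_backup) holds, i.e. run_backup is forbidden. None of the other listed options is forbidden under the premises.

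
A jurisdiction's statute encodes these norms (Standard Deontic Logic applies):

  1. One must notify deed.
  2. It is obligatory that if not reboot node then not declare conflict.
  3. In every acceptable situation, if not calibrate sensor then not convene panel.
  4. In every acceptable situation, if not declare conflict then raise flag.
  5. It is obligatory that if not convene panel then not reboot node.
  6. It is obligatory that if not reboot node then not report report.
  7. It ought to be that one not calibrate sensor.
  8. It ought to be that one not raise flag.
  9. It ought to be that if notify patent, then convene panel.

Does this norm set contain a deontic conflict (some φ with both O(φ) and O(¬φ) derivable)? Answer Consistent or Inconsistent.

From premise 8 we have O(¬raise_flag).
The contrapositive of premise 4 (O(¬declare_conflict → raise_flag)) is O(¬raise_flag → declare_conflict), and O(¬raise_flag) is already established, so O(declare_conflict).
The contrapositive of premise 2 (O(¬reboot_node → ¬declare_conflict)) is O(declare_conflict → reboot_node), and O(declare_conflict) is already established, so O(reboot_node).
Premise 5 is O(¬convene_panel → ¬reboot_node); contrapositively O(reboot_node → convene_panel). Since O(reboot_node) holds, K gives O(convene_panel).
Premise 3, O(¬calibrate_sensor → ¬convene_panel), contraposes to O(convene_panel → calibrate_sensor); with O(convene_panel) we get O(calibrate_sensor).
However, premise 7 gives O(¬calibrate_sensor).
We now have both O(calibrate_sensor) and O(¬calibrate_sensor) — calibrate_sensor is simultaneously obligatory and forbidden, violating the D-axiom.

Inconsistent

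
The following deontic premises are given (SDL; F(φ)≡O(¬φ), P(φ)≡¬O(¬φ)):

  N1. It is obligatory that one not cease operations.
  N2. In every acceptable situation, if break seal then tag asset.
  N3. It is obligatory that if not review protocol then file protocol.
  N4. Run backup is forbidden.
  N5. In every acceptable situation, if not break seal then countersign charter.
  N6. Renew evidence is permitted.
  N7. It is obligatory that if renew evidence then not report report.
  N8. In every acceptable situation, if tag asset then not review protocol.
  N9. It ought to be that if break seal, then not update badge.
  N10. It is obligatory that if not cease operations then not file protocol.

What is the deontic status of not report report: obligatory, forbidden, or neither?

Premise 7 is O(renew_evidence → ¬report_report), but O(renew_evidence) is not derivable from the premises (the permission P(renew_evidence) asserts only ¬O(¬renew_evidence), not O(renew_evidence)), so it does not yield O(¬report_report).
No premise or chain of K-axiom applications forces O(¬report_report), and none forces O(report_report). So ¬report_report is neither obligatory nor forbidden under these norms.

Neither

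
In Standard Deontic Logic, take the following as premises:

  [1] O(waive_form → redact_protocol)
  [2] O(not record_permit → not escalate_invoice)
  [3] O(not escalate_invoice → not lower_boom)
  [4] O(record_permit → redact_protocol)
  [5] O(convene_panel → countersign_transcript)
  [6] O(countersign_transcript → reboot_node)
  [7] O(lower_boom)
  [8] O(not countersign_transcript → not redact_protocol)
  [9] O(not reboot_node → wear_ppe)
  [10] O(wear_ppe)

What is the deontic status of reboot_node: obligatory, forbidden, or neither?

Obligatory

Premise 7 states O(lower_boom) outright.
Premise 3 is O(not escalate_invoice → not lower_boom); contrapositively O(lower_boom → escalate_invoice). Since O(lower_boom) holds, K gives O(escalate_invoice).
Premise 2 is O(not record_permit → not escalate_invoice); contrapositively O(escalate_invoice → record_permit). Since O(escalate_invoice) holds, K gives O(record_permit).
With premise 4, O(record_permit → redact_protocol), the K-axiom yields O(redact_protocol).
Premise 8 is O(not countersign_transcript → not redact_protocol); contrapositively O(redact_protocol → countersign_transcript). Since O(redact_protocol) holds, K gives O(countersign_transcript).
Premise 6 is O(countersign_transcript → reboot_node); since O(countersign_transcript), deontic closure gives O(reboot_node).
Premises 1, 5, 9, 10 do not contribute to this derivation.
Hence reboot_node is obligatory.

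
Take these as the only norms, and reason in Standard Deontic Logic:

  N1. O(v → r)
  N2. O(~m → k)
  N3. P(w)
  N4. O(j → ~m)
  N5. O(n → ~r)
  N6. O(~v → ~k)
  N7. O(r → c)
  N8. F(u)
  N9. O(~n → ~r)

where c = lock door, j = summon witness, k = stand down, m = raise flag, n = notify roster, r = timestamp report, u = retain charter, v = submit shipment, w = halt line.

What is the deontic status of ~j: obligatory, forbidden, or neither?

Premises 9 and 5 cover both cases: O(~n → ~r) and O(n → ~r). Since ~n ∨ n is a tautology, O(~r) follows.
Premise 1, O(v → r), contraposes to O(~r → ~v); with O(~r) we get O(~v).
Applying K to premise 6 (O(~v → ~k)) and O(~v) yields O(~k).
Premise 2, O(~m → k), contraposes to O(~k → m); with O(~k) we get O(m).
Premise 4, O(j → ~m), contraposes to O(m → ~j); with O(m) we get O(~j).
Premises 3, 7, 8 do not contribute to this derivation.
Hence ~j is obligatory.

Obligatory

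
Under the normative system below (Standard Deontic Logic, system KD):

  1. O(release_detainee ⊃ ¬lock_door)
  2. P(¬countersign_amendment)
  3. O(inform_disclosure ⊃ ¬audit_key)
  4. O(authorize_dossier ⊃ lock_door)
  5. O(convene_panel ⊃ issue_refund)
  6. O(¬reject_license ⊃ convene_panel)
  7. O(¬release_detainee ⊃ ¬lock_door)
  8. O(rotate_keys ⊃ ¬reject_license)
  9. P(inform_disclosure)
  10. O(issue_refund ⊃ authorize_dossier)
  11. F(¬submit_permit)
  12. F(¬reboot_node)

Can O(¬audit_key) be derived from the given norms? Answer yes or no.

No

Premise 3 is O(inform_disclosure ⊃ ¬audit_key), but O(inform_disclosure) is not derivable from the premises (the permission P(inform_disclosure) asserts only ¬O(¬inform_disclosure), not O(inform_disclosure)), so it does not yield O(¬audit_key).
No other premise forces O(¬audit_key). An ideal world satisfying every premise can still have ¬audit_key false, so O(¬audit_key) is not derivable.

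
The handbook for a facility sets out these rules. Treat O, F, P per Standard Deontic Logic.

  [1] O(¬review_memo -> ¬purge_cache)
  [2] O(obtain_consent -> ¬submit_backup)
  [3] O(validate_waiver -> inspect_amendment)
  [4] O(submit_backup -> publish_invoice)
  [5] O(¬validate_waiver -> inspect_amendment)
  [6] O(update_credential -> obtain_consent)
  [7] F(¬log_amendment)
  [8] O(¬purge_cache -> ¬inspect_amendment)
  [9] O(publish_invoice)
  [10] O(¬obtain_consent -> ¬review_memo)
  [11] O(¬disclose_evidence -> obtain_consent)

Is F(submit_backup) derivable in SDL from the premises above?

By case analysis on ¬validate_waiver: premise 5 gives O(¬validate_waiver -> inspect_amendment) and premise 3 gives O(validate_waiver -> inspect_amendment), so O(inspect_amendment) either way.
Premise 8, O(¬purge_cache -> ¬inspect_amendment), contraposes to O(inspect_amendment -> purge_cache); with O(inspect_amendment) we get O(purge_cache).
Premise 1 is O(¬review_memo -> ¬purge_cache); contrapositively O(purge_cache -> review_memo). Since O(purge_cache) holds, K gives O(review_memo).
Premise 10 is O(¬obtain_consent -> ¬review_memo); contrapositively O(review_memo -> obtain_consent). Since O(review_memo) holds, K gives O(obtain_consent).
Applying K to premise 2 (O(obtain_consent -> ¬submit_backup)) and O(obtain_consent) yields O(¬submit_backup).
Premises 4, 6, 7, 9, 11 do not contribute to this derivation.
So O(¬submit_backup) holds, i.e. F(submit_backup). The claim follows.

Yes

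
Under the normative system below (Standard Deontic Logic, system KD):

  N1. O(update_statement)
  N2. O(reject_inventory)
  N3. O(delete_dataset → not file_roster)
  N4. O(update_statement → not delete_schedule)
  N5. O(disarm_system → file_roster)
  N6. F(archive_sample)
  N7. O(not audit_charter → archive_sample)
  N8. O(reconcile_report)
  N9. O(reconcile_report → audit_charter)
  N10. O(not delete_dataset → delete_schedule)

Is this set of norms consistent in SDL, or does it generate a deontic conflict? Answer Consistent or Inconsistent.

Consistent

Premise 7 is O(not audit_charter → archive_sample), but O(not audit_charter) is not derivable from the premises, so it does not yield O(archive_sample).
So O(archive_sample) is not derivable, and the apparent clash with O(not archive_sample) does not arise.
A world satisfying every obligation exists (e.g. archive_sample=false, audit_charter=true, delete_dataset=true, delete_schedule=false, disarm_system=false, file_roster=false, reconcile_report=true, reject_inventory=true, update_statement=true); no atom is both obligatory and forbidden, so the set is consistent.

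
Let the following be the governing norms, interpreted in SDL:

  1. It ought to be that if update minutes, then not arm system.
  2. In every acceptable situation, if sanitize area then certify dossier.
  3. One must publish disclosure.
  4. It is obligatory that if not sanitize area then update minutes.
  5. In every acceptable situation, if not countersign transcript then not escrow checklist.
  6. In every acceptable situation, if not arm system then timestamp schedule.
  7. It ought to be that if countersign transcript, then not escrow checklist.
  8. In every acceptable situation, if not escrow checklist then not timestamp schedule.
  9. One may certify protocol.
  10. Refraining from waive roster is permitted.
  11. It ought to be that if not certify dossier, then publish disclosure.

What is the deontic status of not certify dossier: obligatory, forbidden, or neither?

Premises 7 and 5 cover both cases: O(countersign_transcript → ¬escrow_checklist) and O(¬countersign_transcript → ¬escrow_checklist). Since countersign_transcript ∨ ¬countersign_transcript is a tautology, O(¬escrow_checklist) follows.
From O(¬escrow_checklist) and premise 8, O(¬escrow_checklist → ¬timestamp_schedule), we obtain O(¬timestamp_schedule).
Premise 6, O(¬arm_system → timestamp_schedule), contraposes to O(¬timestamp_schedule → arm_system); with O(¬timestamp_schedule) we get O(arm_system).
The contrapositive of premise 1 (O(update_minutes → ¬arm_system)) is O(arm_system → ¬update_minutes), and O(arm_system) is already established, so O(¬update_minutes).
Premise 4, O(¬sanitize_area → update_minutes), contraposes to O(¬update_minutes → sanitize_area); with O(¬update_minutes) we get O(sanitize_area).
Applying K to premise 2 (O(sanitize_area → certify_dossier)) and O(sanitize_area) yields O(certify_dossier).
Premises 3, 9, 10, 11 do not contribute to this derivation.
Thus O(certify_dossier), which is F(¬certify_dossier): ¬certify_dossier is forbidden.

Forbidden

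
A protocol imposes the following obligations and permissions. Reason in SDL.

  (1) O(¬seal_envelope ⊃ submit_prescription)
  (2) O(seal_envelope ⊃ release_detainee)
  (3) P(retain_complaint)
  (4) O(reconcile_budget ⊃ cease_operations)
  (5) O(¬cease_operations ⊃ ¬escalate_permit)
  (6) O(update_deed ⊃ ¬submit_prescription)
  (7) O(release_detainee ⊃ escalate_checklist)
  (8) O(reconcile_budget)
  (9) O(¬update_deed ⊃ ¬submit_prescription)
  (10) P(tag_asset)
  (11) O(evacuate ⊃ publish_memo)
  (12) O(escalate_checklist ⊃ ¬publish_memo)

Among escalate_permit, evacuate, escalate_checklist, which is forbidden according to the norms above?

evacuate

Premises 6 and 9 are O(update_deed ⊃ ¬submit_prescription) and O(¬update_deed ⊃ ¬submit_prescription); every ideal world satisfies update_deed or ¬update_deed, so in either case ¬submit_prescription holds — hence O(¬submit_prescription).
The contrapositive of premise 1 (O(¬seal_envelope ⊃ submit_prescription)) is O(¬submit_prescription ⊃ seal_envelope), and O(¬submit_prescription) is already established, so O(seal_envelope).
From O(seal_envelope) and premise 2, O(seal_envelope ⊃ release_detainee), we obtain O(release_detainee).
Applying K to premise 7 (O(release_detainee ⊃ escalate_checklist)) and O(release_detainee) yields O(escalate_checklist).
Premise 12 is O(escalate_checklist ⊃ ¬publish_memo); since O(escalate_checklist), deontic closure gives O(¬publish_memo).
Premise 11, O(evacuate ⊃ publish_memo), contraposes to O(¬publish_memo ⊃ ¬evacuate); with O(¬publish_memo) we get O(¬evacuate).
So O(¬evacuate) holds, i.e. evacuate is forbidden. None of the other listed options is forbidden under the premises.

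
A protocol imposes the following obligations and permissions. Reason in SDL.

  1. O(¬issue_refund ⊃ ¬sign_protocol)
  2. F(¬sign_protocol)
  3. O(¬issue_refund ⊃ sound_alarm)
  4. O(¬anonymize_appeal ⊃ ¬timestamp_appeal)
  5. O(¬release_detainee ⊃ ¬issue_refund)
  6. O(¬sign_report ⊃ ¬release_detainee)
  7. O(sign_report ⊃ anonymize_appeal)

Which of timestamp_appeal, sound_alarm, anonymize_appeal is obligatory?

anonymize_appeal

Premise 2, F(¬sign_protocol), is equivalent to O(sign_protocol).
The contrapositive of premise 1 (O(¬issue_refund ⊃ ¬sign_protocol)) is O(sign_protocol ⊃ issue_refund), and O(sign_protocol) is already established, so O(issue_refund).
The contrapositive of premise 5 (O(¬release_detainee ⊃ ¬issue_refund)) is O(issue_refund ⊃ release_detainee), and O(issue_refund) is already established, so O(release_detainee).
Premise 6 is O(¬sign_report ⊃ ¬release_detainee); contrapositively O(release_detainee ⊃ sign_report). Since O(release_detainee) holds, K gives O(sign_report).
Premise 7 is O(sign_report ⊃ anonymize_appeal); since O(sign_report), deontic closure gives O(anonymize_appeal).
So O(anonymize_appeal) holds — anonymize_appeal is obligatory. None of the other listed options is made obligatory by any chain of premises.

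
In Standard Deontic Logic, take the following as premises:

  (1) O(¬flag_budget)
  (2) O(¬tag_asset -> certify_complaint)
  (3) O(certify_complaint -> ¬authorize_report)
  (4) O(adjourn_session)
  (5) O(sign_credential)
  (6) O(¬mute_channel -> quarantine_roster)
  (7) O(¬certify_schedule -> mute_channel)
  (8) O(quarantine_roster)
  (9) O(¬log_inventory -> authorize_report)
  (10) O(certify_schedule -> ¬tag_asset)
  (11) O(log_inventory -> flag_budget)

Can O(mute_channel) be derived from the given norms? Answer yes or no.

From premise 1 we have O(¬flag_budget).
Premise 11, O(log_inventory -> flag_budget), contraposes to O(¬flag_budget -> ¬log_inventory); with O(¬flag_budget) we get O(¬log_inventory).
Premise 9 is O(¬log_inventory -> authorize_report); since O(¬log_inventory), deontic closure gives O(authorize_report).
The contrapositive of premise 3 (O(certify_complaint -> ¬authorize_report)) is O(authorize_report -> ¬certify_complaint), and O(authorize_report) is already established, so O(¬certify_complaint).
Premise 2 is O(¬tag_asset -> certify_complaint); contrapositively O(¬certify_complaint -> tag_asset). Since O(¬certify_complaint) holds, K gives O(tag_asset).
Premise 10, O(certify_schedule -> ¬tag_asset), contraposes to O(tag_asset -> ¬certify_schedule); with O(tag_asset) we get O(¬certify_schedule).
Premise 7 is O(¬certify_schedule -> mute_channel); since O(¬certify_schedule), deontic closure gives O(mute_channel).
Premises 4, 5, 6, 8 do not contribute to this derivation.
So O(mute_channel) follows.

Yes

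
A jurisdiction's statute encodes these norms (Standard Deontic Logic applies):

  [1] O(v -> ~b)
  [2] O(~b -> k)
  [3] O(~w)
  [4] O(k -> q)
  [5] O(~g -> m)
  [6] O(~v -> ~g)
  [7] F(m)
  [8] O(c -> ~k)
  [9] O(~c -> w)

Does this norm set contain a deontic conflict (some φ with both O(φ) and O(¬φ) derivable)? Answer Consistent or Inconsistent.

Inconsistent

Premise 3 states O(~w) outright.
Premise 9 is O(~c -> w); contrapositively O(~w -> c). Since O(~w) holds, K gives O(c).
From O(c) and premise 8, O(c -> ~k), we obtain O(~k).
Premise 2, O(~b -> k), contraposes to O(~k -> b); with O(~k) we get O(b).
Premise 1, O(v -> ~b), contraposes to O(b -> ~v); with O(b) we get O(~v).
With premise 6, O(~v -> ~g), the K-axiom yields O(~g).
From O(~g) and premise 5, O(~g -> m), we obtain O(m).
But premise 7, F(m), means O(~m).
We now have both O(m) and O(~m) — m is simultaneously obligatory and forbidden, violating the D-axiom.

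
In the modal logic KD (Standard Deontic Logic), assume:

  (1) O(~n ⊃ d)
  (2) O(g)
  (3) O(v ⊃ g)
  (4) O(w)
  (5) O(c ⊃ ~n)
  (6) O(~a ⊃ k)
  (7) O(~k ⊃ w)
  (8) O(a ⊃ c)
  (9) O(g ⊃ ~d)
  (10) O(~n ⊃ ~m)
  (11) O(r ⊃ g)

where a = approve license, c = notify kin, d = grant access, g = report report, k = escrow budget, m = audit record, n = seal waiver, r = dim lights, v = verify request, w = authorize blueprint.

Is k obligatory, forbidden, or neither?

Premise 2 states O(g) outright.
Premise 9 is O(g ⊃ ~d); since O(g), deontic closure gives O(~d).
The contrapositive of premise 1 (O(~n ⊃ d)) is O(~d ⊃ n), and O(~d) is already established, so O(n).
Premise 5, O(c ⊃ ~n), contraposes to O(n ⊃ ~c); with O(n) we get O(~c).
Premise 8 is O(a ⊃ c); contrapositively O(~c ⊃ ~a). Since O(~c) holds, K gives O(~a).
Applying K to premise 6 (O(~a ⊃ k)) and O(~a) yields O(k).
Premises 3, 4, 7, 10, 11 do not contribute to this derivation.
Hence k is obligatory.

Obligatory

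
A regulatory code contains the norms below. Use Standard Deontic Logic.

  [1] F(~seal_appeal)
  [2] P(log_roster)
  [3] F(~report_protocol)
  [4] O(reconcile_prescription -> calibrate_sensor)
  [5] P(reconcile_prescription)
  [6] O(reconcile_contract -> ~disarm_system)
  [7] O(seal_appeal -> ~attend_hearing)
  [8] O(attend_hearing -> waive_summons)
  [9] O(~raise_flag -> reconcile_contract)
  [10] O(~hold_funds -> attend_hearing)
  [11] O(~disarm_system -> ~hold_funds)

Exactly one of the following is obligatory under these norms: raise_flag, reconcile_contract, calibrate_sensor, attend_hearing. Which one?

Premise 1 is F(~seal_appeal), i.e. O(seal_appeal).
Applying K to premise 7 (O(seal_appeal -> ~attend_hearing)) and O(seal_appeal) yields O(~attend_hearing).
The contrapositive of premise 10 (O(~hold_funds -> attend_hearing)) is O(~attend_hearing -> hold_funds), and O(~attend_hearing) is already established, so O(hold_funds).
Premise 11, O(~disarm_system -> ~hold_funds), contraposes to O(hold_funds -> disarm_system); with O(hold_funds) we get O(disarm_system).
Premise 6 is O(reconcile_contract -> ~disarm_system); contrapositively O(disarm_system -> ~reconcile_contract). Since O(disarm_system) holds, K gives O(~reconcile_contract).
Premise 9, O(~raise_flag -> reconcile_contract), contraposes to O(~reconcile_contract -> raise_flag); with O(~reconcile_contract) we get O(raise_flag).
So O(raise_flag) holds — raise_flag is obligatory. None of the other listed options is made obligatory by any chain of premises.

raise_flag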